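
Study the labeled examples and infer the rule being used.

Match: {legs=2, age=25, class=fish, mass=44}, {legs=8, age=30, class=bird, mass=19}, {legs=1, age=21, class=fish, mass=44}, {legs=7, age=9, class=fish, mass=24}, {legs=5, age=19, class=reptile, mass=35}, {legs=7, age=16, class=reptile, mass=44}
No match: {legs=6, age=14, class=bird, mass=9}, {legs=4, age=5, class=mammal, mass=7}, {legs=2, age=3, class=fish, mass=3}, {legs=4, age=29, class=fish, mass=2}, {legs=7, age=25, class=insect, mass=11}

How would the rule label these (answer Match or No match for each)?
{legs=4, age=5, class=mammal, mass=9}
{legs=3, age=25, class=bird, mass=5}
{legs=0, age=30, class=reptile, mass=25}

All 'Match' examples share one property — mass ≥ 19 — and every 'No match' example lacks it.
No match: {legs=4, age=5, class=mammal, mass=9}, since mass = 9. No match: {legs=3, age=25, class=bird, mass=5}, since mass = 5. Match: {legs=0, age=30, class=reptile, mass=25}, since mass = 25.

No match, No match, Match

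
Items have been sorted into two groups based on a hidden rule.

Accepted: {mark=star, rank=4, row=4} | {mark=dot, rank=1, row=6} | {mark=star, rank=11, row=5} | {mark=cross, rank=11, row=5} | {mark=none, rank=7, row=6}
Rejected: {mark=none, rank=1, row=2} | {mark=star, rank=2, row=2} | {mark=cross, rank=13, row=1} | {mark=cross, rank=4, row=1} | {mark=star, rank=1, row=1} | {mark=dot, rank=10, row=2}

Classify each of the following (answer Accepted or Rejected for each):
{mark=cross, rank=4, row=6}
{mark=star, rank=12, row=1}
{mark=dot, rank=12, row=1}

Accepted, Rejected, Rejected

'Accepted' ⟺ row ≥ 4.
{mark=cross, rank=4, row=6}: row = 6, satisfies this → Accepted.
{mark=star, rank=12, row=1}: row = 1, does not satisfy this → Rejected.
{mark=dot, rank=12, row=1}: row = 1, does not satisfy this → Rejected.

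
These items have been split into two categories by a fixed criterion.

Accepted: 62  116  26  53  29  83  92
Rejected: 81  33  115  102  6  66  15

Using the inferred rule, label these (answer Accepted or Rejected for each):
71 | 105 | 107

Accepted, Rejected, Accepted

Looking at the examples, the only property every 'Accepted' case has and every 'Rejected' case lacks is: ≡ 2 (mod 3).
71: 71 mod 3 = 2, checks out → Accepted.
105: 105 mod 3 = 0, does not satisfy this → Rejected.
107: 107 mod 3 = 2, checks out → Accepted.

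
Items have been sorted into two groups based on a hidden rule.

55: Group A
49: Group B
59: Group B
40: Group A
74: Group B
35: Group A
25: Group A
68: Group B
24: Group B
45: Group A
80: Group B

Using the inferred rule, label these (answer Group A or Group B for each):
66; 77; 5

One predicate separates the groups cleanly: multiple of 5 AND at most 55.
66 → 66 = 5·13 + 1, 66 > 55 → Group B. 77 → 77 = 5·15 + 2, 77 > 55 → Group B. 5 → 5 = 5·1, 5 ≤ 55 → Group A.

Group B, Group B, Group A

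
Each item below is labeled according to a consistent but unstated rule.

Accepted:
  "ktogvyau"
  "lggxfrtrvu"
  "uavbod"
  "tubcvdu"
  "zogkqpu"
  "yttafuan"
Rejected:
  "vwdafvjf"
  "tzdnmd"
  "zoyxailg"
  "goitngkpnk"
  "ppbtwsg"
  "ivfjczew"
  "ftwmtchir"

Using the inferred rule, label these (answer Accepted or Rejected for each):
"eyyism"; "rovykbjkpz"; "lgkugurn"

Rejected, Rejected, Accepted

'Accepted' ⟺ contains 'u'.
Rejected: "eyyism", since no 'u'.
Rejected: "rovykbjkpz", since no 'u'.
Accepted: "lgkugurn", since has 'u'.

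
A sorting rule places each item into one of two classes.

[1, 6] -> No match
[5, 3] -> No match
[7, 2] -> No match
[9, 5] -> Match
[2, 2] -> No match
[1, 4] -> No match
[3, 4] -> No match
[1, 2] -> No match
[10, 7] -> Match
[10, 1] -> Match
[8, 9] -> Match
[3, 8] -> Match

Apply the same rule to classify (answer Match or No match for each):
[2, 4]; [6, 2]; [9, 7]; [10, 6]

No match, No match, Match, Match

The distinguishing property — sum ≥ 11 — holds for all the 'Match' cases and none of the 'No match' cases.
[2, 4]: No match (2+4 = 6). [6, 2]: No match (6+2 = 8). [9, 7]: Match (9+7 = 16). [10, 6]: Match (10+6 = 16).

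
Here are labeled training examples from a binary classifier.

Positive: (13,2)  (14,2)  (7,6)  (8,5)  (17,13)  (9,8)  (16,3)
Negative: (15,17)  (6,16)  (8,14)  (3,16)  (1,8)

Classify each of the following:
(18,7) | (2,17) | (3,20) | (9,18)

The pattern is that an item is 'Positive' exactly when: first > second.

Positive, Negative, Negative, Negative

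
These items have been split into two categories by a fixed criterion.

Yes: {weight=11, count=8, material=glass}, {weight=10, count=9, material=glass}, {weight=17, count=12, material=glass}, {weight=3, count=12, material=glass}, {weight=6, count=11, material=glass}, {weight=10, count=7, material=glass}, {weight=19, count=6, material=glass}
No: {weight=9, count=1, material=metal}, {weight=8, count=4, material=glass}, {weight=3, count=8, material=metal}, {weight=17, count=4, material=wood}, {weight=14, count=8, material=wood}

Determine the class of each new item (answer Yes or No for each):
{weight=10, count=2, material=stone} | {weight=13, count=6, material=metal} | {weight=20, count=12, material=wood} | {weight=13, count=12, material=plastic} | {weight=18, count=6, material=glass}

Every 'Yes' example satisfies: material is glass AND count ≥ 6. None of the 'No' examples do.

No, No, No, No, Yes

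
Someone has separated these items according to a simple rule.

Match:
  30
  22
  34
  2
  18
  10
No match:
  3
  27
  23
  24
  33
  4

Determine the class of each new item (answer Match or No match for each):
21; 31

No match, No match

The classifier is using: ≡ 2 (mod 4).
No match: 21, since 21 mod 4 = 1.
No match: 31, since 31 mod 4 = 3.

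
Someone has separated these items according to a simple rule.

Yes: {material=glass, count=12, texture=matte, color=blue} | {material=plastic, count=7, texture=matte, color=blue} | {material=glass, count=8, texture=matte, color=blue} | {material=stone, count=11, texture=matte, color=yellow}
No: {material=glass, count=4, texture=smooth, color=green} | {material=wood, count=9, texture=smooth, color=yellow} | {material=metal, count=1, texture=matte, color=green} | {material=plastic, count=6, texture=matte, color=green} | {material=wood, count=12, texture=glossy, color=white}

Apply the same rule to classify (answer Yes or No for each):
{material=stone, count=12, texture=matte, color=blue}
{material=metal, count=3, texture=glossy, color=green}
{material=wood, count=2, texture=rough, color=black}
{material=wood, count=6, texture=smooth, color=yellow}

Every 'Yes' example satisfies: texture is matte AND count ≥ 7. None of the 'No' examples do.
Yes: {material=stone, count=12, texture=matte, color=blue}, since texture is matte, count = 12.
No: {material=metal, count=3, texture=glossy, color=green}, since texture is glossy, count = 3.
No: {material=wood, count=2, texture=rough, color=black}, since texture is rough, count = 2.
No: {material=wood, count=6, texture=smooth, color=yellow}, since texture is smooth, count = 6.

Yes, No, No, No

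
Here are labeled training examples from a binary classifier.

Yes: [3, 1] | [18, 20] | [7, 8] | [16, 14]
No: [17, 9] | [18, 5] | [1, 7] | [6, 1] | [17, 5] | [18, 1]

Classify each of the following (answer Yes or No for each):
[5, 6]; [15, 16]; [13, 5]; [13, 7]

The common property of the 'Yes' items is: |first − second| ≤ 2. No 'No' item has it.
[5, 6]: |5−6| = 1, has this property → Yes.
[15, 16]: |15−16| = 1, has this property → Yes.
[13, 5]: |13−5| = 8, doesn't qualify → No.
[13, 7]: |13−7| = 6, doesn't qualify → No.

Yes, Yes, No, No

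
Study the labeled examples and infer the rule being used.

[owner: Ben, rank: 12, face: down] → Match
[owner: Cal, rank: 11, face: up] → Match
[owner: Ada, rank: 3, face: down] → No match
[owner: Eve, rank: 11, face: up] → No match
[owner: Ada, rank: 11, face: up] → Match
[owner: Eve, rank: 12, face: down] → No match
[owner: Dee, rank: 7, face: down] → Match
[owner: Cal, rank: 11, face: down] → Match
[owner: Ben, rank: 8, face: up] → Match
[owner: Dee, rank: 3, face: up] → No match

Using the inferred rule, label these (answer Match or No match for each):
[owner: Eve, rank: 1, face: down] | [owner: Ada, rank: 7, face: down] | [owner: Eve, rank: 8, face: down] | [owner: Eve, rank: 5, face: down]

Every 'Match' example satisfies: owner is not Eve AND rank ≥ 7. None of the 'No match' examples do.
[owner: Eve, rank: 1, face: down] → owner is Eve, rank = 1 → No match.
[owner: Ada, rank: 7, face: down] → owner is Ada, rank = 7 → Match.
[owner: Eve, rank: 8, face: down] → owner is Eve, rank = 8 → No match.
[owner: Eve, rank: 5, face: down] → owner is Eve, rank = 5 → No match.

No match, Match, No match, No match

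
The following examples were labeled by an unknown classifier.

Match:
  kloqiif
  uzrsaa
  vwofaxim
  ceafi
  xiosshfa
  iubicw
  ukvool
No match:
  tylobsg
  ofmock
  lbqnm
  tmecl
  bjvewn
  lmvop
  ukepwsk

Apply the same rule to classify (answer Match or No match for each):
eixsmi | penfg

A rule that fits every label: has ≥ 3 vowels — true of each 'Match' example, false of each 'No match' one.
eixsmi: 3 vowels, satisfies this → Match.
penfg: 1 vowel, doesn't qualify → No match.

Match, No match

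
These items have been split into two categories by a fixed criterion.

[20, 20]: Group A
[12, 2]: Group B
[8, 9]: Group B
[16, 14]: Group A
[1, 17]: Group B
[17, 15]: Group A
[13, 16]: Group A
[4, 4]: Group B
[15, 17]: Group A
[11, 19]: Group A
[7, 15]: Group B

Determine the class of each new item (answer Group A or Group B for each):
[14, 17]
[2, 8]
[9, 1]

Group A, Group B, Group B

The rule appears to be: sum ≥ 29.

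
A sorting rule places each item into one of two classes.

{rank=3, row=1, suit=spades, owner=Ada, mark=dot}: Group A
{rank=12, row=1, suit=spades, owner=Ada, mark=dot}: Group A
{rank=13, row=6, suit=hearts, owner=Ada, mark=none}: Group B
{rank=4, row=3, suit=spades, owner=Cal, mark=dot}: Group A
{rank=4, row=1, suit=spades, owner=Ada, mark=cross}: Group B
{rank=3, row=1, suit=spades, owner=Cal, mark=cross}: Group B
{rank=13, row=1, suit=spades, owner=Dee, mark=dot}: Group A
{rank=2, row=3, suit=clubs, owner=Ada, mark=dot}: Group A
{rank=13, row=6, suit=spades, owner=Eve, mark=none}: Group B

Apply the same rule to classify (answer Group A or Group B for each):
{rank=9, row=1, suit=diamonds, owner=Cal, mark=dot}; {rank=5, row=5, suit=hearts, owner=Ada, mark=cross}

Group A, Group B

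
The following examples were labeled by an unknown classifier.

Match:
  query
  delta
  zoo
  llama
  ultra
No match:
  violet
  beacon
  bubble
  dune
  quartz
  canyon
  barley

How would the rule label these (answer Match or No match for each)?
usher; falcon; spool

Match, No match, Match

Checking candidate rules against both groups, what survives is: odd length.
usher — length 5, hence Match. falcon — length 6, hence No match. spool — length 5, hence Match.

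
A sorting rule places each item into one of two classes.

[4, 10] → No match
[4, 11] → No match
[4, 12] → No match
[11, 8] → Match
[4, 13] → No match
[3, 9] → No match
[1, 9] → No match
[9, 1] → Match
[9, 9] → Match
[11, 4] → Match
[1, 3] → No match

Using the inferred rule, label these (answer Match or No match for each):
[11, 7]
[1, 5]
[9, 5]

Every 'Match' example satisfies: first ≥ 8. None of the 'No match' examples do.
[11, 7]: first 11, has this property → Match. [1, 5]: first 1, does not pass → No match. [9, 5]: first 9, has this property → Match.

Match, No match, Match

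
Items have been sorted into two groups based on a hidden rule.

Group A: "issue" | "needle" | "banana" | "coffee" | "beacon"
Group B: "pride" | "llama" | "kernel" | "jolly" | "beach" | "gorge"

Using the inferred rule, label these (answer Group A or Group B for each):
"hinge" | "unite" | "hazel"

Group B, Group A, Group B

Every 'Group A' example satisfies: has ≥ 3 vowels. None of the 'Group B' examples do.
"hinge" — 2 vowels, hence Group B.
"unite" — 3 vowels, hence Group A.
"hazel" — 2 vowels, hence Group B.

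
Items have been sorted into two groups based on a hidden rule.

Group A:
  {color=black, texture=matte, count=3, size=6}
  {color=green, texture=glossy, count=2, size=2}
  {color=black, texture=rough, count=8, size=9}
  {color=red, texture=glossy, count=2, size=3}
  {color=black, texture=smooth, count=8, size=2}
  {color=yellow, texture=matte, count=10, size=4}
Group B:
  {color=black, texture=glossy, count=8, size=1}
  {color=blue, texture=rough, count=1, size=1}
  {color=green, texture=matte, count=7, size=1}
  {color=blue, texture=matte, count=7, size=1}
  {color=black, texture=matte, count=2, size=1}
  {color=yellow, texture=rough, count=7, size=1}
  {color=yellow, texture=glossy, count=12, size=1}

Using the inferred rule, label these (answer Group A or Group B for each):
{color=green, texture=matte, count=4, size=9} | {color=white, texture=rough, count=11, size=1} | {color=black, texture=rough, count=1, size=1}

Group A, Group B, Group B

Rule: size ≥ 2. This holds for each 'Group A' example and fails for each 'Group B' one.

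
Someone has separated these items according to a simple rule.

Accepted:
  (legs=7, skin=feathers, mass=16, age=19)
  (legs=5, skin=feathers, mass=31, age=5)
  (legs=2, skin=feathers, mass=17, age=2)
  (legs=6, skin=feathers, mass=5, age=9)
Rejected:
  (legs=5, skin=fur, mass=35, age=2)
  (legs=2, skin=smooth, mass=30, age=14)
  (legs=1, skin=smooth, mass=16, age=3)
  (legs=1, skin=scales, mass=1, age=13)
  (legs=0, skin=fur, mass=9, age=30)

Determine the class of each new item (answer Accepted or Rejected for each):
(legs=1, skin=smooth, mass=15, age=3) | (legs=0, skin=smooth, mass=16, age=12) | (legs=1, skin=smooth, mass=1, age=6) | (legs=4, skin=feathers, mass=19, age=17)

The classifier is using: skin is feathers.

Rejected, Rejected, Rejected, Accepted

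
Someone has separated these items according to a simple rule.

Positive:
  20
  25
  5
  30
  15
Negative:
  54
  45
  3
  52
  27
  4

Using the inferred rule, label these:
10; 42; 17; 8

'Positive' ⟺ multiple of 5 AND at most 30.
Positive: 10, since 10 = 5·2, 10 ≤ 30. Negative: 42, since 42 = 5·8 + 2, 42 > 30. Negative: 17, since 17 = 5·3 + 2, 17 ≤ 30. Negative: 8, since 8 = 5·1 + 3, 8 ≤ 30.

Positive, Negative, Negative, Negative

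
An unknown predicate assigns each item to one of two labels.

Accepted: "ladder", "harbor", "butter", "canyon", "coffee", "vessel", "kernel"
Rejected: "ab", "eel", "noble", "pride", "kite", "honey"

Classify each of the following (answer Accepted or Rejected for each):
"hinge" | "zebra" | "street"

Rejected, Rejected, Accepted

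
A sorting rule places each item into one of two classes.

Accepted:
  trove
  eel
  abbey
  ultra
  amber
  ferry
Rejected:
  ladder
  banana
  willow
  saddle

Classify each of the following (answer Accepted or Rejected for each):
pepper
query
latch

Rejected, Accepted, Accepted

The classifier is using: odd length.
pepper: Rejected (length 6). query: Accepted (length 5). latch: Accepted (length 5).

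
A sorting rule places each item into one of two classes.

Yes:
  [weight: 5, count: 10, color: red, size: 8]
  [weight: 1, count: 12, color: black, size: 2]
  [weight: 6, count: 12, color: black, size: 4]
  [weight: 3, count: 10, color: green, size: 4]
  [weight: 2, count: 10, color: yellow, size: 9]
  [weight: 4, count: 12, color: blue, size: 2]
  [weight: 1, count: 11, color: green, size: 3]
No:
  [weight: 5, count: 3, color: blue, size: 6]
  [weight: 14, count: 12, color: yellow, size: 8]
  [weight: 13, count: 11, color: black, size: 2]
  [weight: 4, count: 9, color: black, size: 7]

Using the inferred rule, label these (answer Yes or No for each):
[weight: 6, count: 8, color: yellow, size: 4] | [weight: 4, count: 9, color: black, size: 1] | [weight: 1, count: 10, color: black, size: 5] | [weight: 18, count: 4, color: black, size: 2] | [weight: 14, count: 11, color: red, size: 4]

The pattern is that an item is 'Yes' exactly when: weight ≤ 6 AND count ≥ 10.
[weight: 6, count: 8, color: yellow, size: 4] — weight = 6, count = 8, hence No.
[weight: 4, count: 9, color: black, size: 1] — weight = 4, count = 9, hence No.
[weight: 1, count: 10, color: black, size: 5] — weight = 1, count = 10, hence Yes.
[weight: 18, count: 4, color: black, size: 2] — weight = 18, count = 4, hence No.
[weight: 14, count: 11, color: red, size: 4] — weight = 14, count = 11, hence No.

No, No, Yes, No, No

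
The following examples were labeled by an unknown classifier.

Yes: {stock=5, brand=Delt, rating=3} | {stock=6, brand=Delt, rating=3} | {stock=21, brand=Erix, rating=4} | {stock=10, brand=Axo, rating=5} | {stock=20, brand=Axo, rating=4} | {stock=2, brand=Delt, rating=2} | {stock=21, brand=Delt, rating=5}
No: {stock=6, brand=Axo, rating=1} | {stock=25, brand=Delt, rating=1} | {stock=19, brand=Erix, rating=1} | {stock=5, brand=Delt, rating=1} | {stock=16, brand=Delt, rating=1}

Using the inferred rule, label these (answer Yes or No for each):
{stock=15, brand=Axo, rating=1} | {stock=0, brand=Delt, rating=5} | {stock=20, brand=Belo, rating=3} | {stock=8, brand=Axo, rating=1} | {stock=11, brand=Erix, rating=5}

No, Yes, Yes, No, Yes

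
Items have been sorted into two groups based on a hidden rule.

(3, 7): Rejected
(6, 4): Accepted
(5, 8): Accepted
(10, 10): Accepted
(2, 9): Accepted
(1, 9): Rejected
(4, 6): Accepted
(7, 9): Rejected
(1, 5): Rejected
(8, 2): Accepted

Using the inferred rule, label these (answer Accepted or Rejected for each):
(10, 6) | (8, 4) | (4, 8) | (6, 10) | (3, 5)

Accepted, Accepted, Accepted, Accepted, Rejected

All 'Accepted' examples share one property — product is even — and every 'Rejected' example lacks it.
Accepted: (10, 6), since 10·6 = 60. Accepted: (8, 4), since 8·4 = 32. Accepted: (4, 8), since 4·8 = 32. Accepted: (6, 10), since 6·10 = 60. Rejected: (3, 5), since 3·5 = 15.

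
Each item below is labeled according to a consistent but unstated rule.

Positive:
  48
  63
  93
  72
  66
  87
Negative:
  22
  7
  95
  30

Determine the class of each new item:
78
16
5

Rule: multiple of 3 AND at least 48. This holds for each 'Positive' example and fails for each 'Negative' one.
78: Positive (78 = 3·26, 78 ≥ 48). 16: Negative (16 = 3·5 + 1, 16 < 48). 5: Negative (5 = 3·1 + 2, 5 < 48).

Positive, Negative, Negative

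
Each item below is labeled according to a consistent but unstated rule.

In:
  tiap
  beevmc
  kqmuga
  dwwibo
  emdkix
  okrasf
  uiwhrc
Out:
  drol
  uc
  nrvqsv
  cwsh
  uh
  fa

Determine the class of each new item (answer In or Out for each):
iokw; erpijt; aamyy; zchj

The rule appears to be: has ≥ 2 vowels.
In: iokw, since 2 vowels. In: erpijt, since 2 vowels. In: aamyy, since 2 vowels. Out: zchj, since 0 vowels.

In, In, In, Out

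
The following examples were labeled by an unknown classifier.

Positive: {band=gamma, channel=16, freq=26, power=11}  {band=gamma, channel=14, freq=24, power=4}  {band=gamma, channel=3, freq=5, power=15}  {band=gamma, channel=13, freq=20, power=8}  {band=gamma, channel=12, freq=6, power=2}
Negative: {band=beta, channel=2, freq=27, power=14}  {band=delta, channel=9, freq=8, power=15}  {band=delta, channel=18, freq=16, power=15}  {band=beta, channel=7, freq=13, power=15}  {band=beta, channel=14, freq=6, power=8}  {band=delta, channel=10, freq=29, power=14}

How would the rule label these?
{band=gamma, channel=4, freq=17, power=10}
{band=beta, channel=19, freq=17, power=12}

Looking at the examples, the only property every 'Positive' case has and every 'Negative' case lacks is: band is gamma.
{band=gamma, channel=4, freq=17, power=10} — band is gamma, hence Positive.
{band=beta, channel=19, freq=17, power=12} — band is beta, hence Negative.

Positive, Negative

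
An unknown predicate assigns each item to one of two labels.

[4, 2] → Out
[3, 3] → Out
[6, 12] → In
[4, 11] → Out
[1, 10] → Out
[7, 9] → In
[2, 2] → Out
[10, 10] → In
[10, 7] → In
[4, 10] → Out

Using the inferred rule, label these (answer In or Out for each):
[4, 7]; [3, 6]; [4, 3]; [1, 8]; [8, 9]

Out, Out, Out, Out, In

The common property of the 'In' items is: sum ≥ 16. No 'Out' item has it.
[4, 7] — 4+7 = 11, hence Out. [3, 6] — 3+6 = 9, hence Out. [4, 3] — 4+3 = 7, hence Out. [1, 8] — 1+8 = 9, hence Out. [8, 9] — 8+9 = 17, hence In.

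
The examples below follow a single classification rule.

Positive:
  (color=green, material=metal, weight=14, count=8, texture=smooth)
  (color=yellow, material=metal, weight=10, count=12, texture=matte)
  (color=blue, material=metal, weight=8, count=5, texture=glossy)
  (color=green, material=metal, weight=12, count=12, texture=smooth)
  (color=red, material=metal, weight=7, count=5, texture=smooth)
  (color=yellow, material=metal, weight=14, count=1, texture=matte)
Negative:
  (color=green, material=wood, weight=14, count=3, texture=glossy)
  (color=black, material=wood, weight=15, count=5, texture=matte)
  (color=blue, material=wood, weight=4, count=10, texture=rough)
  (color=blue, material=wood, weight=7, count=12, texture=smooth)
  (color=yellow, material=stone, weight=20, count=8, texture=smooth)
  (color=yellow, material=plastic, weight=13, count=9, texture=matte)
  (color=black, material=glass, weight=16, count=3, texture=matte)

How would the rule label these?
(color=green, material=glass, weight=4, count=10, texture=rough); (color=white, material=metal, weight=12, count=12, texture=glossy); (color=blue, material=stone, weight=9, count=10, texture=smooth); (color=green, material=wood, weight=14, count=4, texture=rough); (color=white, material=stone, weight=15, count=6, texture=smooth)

Negative, Positive, Negative, Negative, Negative

The classifier is using: material is metal.
(color=green, material=glass, weight=4, count=10, texture=rough): material is glass, fails the rule → Negative.
(color=white, material=metal, weight=12, count=12, texture=glossy): material is metal, checks out → Positive.
(color=blue, material=stone, weight=9, count=10, texture=smooth): material is stone, fails the rule → Negative.
(color=green, material=wood, weight=14, count=4, texture=rough): material is wood, fails the rule → Negative.
(color=white, material=stone, weight=15, count=6, texture=smooth): material is stone, fails the rule → Negative.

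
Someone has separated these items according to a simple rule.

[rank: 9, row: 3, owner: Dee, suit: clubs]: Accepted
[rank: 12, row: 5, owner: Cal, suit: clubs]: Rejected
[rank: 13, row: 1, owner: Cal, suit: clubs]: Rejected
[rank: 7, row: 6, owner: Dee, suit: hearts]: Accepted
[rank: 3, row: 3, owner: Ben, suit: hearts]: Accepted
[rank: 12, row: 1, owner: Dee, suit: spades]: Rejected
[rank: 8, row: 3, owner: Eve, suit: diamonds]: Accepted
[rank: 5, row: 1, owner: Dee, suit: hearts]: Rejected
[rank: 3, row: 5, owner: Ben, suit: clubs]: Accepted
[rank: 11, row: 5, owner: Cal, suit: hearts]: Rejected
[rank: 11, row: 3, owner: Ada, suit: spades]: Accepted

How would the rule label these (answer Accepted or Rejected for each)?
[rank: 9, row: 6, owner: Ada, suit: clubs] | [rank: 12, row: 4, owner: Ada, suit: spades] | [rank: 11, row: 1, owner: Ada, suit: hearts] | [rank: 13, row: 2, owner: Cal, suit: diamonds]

The common property of the 'Accepted' items is: owner is not Cal AND row ≥ 3. No 'Rejected' item has it.
Accepted: [rank: 9, row: 6, owner: Ada, suit: clubs], since owner is Ada, row = 6. Accepted: [rank: 12, row: 4, owner: Ada, suit: spades], since owner is Ada, row = 4. Rejected: [rank: 11, row: 1, owner: Ada, suit: hearts], since owner is Ada, row = 1. Rejected: [rank: 13, row: 2, owner: Cal, suit: diamonds], since owner is Cal, row = 2.

Accepted, Accepted, Rejected, Rejected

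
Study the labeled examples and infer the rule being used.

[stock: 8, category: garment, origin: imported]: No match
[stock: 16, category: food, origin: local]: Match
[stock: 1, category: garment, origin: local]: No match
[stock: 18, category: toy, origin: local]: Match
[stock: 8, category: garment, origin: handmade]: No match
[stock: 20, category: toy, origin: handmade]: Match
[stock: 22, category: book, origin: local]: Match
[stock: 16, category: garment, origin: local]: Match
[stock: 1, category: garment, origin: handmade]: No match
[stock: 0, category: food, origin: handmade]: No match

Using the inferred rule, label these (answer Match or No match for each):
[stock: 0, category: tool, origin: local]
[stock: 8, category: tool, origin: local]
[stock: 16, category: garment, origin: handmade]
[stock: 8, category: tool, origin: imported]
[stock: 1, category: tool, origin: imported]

Every 'Match' example satisfies: stock ≥ 16. None of the 'No match' examples do.
[stock: 0, category: tool, origin: local]: stock = 0 — does not pass, so No match. [stock: 8, category: tool, origin: local]: stock = 8 — does not pass, so No match. [stock: 16, category: garment, origin: handmade]: stock = 16 — meets the rule, so Match. [stock: 8, category: tool, origin: imported]: stock = 8 — does not pass, so No match. [stock: 1, category: tool, origin: imported]: stock = 1 — does not pass, so No match.

No match, No match, Match, No match, No match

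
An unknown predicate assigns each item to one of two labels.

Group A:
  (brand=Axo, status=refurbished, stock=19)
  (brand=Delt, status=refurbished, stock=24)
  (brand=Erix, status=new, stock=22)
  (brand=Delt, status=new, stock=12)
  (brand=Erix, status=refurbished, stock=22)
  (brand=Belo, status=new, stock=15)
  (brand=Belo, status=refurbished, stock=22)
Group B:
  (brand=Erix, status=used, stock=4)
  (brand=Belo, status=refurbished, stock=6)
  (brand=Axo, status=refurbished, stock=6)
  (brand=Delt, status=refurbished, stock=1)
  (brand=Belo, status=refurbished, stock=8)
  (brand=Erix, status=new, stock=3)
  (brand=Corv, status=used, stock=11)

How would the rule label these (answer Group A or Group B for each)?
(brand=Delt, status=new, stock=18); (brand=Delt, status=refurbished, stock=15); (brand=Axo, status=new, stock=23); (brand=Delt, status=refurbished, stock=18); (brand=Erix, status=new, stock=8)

Group A, Group A, Group A, Group A, Group B

The common property of the 'Group A' items is: stock ≥ 12. No 'Group B' item has it.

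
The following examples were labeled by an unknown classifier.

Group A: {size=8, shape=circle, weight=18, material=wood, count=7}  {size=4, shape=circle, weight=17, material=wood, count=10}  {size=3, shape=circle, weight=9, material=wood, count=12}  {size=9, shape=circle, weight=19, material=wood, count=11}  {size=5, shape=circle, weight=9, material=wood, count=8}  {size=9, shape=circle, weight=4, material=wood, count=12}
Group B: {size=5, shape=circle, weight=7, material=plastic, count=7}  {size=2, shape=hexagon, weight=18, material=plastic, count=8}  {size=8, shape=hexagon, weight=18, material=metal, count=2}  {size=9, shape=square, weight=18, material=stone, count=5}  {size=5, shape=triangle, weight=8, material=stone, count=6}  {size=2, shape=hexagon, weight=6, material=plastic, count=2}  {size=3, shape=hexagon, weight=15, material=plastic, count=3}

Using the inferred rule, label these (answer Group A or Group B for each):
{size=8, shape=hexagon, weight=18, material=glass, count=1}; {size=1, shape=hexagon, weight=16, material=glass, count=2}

Group B, Group B

'Group A' ⟺ material is wood.
Group B: {size=8, shape=hexagon, weight=18, material=glass, count=1}, since material is glass. Group B: {size=1, shape=hexagon, weight=16, material=glass, count=2}, since material is glass.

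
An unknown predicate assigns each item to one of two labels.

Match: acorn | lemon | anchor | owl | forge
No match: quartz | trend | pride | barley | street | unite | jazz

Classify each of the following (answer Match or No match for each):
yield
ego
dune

No match, Match, No match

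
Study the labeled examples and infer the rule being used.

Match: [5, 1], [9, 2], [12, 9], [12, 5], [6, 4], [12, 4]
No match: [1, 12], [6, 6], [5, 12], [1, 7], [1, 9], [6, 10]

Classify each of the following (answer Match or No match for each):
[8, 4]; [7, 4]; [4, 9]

Match, Match, No match

Every 'Match' example satisfies: first > second. None of the 'No match' examples do.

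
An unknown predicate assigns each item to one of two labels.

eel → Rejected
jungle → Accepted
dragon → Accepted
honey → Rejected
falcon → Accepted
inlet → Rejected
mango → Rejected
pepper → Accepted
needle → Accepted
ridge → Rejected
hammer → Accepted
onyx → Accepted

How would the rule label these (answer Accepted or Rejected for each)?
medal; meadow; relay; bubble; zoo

Rejected, Accepted, Rejected, Accepted, Rejected

The pattern is that an item is 'Accepted' exactly when: even length.
Rejected: medal, since length 5.
Accepted: meadow, since length 6.
Rejected: relay, since length 5.
Accepted: bubble, since length 6.
Rejected: zoo, since length 3.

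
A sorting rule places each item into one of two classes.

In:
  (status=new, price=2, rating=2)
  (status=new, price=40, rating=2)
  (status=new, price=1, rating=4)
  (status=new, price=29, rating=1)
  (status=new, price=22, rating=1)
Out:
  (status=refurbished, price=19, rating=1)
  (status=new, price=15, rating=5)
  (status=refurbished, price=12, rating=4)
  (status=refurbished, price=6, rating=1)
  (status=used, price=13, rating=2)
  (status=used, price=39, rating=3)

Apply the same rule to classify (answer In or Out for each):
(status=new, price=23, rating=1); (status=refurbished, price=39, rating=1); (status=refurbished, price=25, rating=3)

The distinguishing property — status is new AND rating ≤ 4 — holds for all the 'In' cases and none of the 'Out' cases.
(status=new, price=23, rating=1): status is new, rating = 1 — fits, so In. (status=refurbished, price=39, rating=1): status is refurbished, rating = 1 — fails this test, so Out. (status=refurbished, price=25, rating=3): status is refurbished, rating = 3 — fails this test, so Out.

In, Out, Out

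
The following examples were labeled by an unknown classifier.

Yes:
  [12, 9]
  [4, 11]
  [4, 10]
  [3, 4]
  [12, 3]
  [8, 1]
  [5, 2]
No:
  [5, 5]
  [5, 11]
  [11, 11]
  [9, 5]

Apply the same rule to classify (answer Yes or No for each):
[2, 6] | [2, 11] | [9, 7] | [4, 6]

'Yes' ⟺ product is even.

Yes, Yes, No, Yes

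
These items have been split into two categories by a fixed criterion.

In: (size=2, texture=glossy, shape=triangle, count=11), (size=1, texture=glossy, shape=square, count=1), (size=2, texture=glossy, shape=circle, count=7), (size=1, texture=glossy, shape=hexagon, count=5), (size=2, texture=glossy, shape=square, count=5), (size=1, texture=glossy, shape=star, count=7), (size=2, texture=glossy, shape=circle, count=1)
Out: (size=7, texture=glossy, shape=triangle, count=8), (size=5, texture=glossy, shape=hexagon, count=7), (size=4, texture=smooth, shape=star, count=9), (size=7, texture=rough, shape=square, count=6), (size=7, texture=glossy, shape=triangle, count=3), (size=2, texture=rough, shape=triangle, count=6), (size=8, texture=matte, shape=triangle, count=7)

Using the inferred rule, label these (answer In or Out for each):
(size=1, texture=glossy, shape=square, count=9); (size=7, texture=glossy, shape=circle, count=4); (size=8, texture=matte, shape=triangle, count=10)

In, Out, Out

One predicate separates the groups cleanly: texture is glossy AND size ≤ 2.
(size=1, texture=glossy, shape=square, count=9) → texture is glossy, size = 1 → In.
(size=7, texture=glossy, shape=circle, count=4) → texture is glossy, size = 7 → Out.
(size=8, texture=matte, shape=triangle, count=10) → texture is matte, size = 8 → Out.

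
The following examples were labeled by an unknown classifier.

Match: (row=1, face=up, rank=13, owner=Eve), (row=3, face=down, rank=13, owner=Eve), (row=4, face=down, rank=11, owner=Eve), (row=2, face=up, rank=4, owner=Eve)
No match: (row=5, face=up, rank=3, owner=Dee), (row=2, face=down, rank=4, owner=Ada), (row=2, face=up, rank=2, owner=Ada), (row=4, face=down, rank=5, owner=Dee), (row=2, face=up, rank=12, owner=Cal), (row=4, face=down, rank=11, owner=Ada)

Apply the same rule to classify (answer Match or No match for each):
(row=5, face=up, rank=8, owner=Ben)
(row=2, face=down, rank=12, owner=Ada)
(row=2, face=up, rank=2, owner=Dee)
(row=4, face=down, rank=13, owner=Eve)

One predicate separates the groups cleanly: owner is Eve.

No match, No match, No match, Match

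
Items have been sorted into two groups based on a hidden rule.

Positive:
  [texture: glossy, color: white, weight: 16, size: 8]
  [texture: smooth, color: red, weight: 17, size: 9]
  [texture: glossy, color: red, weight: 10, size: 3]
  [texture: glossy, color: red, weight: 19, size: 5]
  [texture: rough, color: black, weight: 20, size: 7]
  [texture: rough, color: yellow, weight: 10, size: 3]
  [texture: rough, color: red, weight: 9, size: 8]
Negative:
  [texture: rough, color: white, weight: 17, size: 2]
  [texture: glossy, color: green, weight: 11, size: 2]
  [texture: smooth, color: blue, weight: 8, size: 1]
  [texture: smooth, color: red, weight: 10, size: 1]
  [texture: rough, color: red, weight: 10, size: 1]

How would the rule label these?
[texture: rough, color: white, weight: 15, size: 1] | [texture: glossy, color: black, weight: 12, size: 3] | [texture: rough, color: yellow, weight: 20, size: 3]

The rule appears to be: size ≥ 3.
[texture: rough, color: white, weight: 15, size: 1]: Negative (size = 1).
[texture: glossy, color: black, weight: 12, size: 3]: Positive (size = 3).
[texture: rough, color: yellow, weight: 20, size: 3]: Positive (size = 3).

Negative, Positive, Positive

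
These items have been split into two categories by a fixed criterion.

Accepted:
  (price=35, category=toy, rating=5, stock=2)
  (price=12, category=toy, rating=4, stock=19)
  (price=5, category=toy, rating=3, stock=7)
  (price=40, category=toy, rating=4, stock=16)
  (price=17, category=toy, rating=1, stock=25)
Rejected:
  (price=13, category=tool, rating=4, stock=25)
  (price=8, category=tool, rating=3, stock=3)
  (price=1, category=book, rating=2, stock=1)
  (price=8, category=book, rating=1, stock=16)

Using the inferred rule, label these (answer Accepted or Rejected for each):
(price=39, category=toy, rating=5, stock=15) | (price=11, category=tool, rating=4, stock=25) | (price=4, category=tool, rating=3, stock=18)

The distinguishing property — category is toy — holds for all the 'Accepted' cases and none of the 'Rejected' cases.
(price=39, category=toy, rating=5, stock=15): category is toy — satisfies this, so Accepted. (price=11, category=tool, rating=4, stock=25): category is tool — lacks this property, so Rejected. (price=4, category=tool, rating=3, stock=18): category is tool — lacks this property, so Rejected.

Accepted, Rejected, Rejected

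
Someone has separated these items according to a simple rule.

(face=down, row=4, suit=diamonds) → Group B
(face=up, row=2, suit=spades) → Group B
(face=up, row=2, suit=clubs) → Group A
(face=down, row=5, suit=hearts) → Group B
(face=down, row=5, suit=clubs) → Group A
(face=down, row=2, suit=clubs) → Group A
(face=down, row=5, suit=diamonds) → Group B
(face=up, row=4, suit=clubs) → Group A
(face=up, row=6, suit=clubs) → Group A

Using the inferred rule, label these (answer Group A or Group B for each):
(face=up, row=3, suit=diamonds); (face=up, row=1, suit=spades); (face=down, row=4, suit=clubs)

Rule: suit is clubs. This holds for each 'Group A' example and fails for each 'Group B' one.
(face=up, row=3, suit=diamonds) — suit is diamonds, hence Group B.
(face=up, row=1, suit=spades) — suit is spades, hence Group B.
(face=down, row=4, suit=clubs) — suit is clubs, hence Group A.

Group B, Group B, Group A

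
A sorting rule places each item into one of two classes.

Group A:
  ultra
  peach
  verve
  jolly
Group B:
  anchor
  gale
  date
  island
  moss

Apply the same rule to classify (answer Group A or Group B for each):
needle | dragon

All 'Group A' examples share one property — odd length — and every 'Group B' example lacks it.

Group B, Group B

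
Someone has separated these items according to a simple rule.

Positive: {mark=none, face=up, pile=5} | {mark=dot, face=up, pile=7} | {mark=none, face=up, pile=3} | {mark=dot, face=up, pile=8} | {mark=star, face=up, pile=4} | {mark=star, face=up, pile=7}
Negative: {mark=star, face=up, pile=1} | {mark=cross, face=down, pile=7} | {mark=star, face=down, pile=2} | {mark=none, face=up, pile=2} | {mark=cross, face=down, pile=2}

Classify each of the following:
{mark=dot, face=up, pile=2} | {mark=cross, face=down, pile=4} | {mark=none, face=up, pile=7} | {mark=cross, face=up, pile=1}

One predicate separates the groups cleanly: face is up AND pile ≥ 3.
{mark=dot, face=up, pile=2}: Negative (face is up, pile = 2).
{mark=cross, face=down, pile=4}: Negative (face is down, pile = 4).
{mark=none, face=up, pile=7}: Positive (face is up, pile = 7).
{mark=cross, face=up, pile=1}: Negative (face is up, pile = 1).

Negative, Negative, Positive, Negative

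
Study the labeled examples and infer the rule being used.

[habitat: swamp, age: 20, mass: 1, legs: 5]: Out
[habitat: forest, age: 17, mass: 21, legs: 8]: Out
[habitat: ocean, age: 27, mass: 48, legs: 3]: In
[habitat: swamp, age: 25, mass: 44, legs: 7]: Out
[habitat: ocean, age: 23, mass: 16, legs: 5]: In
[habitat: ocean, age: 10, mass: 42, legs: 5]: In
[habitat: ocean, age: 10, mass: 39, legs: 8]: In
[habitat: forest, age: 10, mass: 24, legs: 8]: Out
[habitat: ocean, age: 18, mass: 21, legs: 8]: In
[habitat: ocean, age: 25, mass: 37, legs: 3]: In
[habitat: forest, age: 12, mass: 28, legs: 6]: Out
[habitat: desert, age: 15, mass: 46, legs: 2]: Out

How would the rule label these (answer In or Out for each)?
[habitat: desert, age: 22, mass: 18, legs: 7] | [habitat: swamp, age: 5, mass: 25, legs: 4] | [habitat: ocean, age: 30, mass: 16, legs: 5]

Checking candidate rules against both groups, what survives is: habitat is ocean.
[habitat: desert, age: 22, mass: 18, legs: 7] — habitat is desert, hence Out. [habitat: swamp, age: 5, mass: 25, legs: 4] — habitat is swamp, hence Out. [habitat: ocean, age: 30, mass: 16, legs: 5] — habitat is ocean, hence In.

Out, Out, In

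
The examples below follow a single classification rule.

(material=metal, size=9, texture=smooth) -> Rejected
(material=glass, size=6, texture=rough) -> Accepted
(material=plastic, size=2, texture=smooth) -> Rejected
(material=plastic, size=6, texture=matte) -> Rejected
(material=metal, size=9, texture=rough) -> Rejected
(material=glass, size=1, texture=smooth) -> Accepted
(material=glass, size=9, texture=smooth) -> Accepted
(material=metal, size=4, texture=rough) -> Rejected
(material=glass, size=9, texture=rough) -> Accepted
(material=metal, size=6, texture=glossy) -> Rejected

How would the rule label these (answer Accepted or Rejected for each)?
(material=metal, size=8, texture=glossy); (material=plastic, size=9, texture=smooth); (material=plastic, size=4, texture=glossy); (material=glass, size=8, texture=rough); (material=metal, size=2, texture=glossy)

'Accepted' ⟺ material is glass.

Rejected, Rejected, Rejected, Accepted, Rejected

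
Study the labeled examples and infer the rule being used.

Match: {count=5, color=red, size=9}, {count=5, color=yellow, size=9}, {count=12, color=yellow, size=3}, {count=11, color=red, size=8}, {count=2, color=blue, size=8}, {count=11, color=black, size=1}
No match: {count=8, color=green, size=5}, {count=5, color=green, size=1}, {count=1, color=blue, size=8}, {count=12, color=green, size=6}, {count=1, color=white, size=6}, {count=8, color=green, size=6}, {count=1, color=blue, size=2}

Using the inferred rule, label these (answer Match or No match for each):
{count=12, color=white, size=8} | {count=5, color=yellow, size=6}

The simplest hypothesis consistent with all the labels is: color is not green AND count ≥ 2.

Match, Match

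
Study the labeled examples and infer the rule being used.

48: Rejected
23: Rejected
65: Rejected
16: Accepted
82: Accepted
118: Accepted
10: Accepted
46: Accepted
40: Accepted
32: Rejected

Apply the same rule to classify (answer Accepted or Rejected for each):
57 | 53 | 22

The common property of the 'Accepted' items is: ≡ 1 (mod 3). No 'Rejected' item has it.
57: 57 mod 3 = 0, does not fit → Rejected.
53: 53 mod 3 = 2, does not fit → Rejected.
22: 22 mod 3 = 1, passes → Accepted.

Rejected, Rejected, Accepted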